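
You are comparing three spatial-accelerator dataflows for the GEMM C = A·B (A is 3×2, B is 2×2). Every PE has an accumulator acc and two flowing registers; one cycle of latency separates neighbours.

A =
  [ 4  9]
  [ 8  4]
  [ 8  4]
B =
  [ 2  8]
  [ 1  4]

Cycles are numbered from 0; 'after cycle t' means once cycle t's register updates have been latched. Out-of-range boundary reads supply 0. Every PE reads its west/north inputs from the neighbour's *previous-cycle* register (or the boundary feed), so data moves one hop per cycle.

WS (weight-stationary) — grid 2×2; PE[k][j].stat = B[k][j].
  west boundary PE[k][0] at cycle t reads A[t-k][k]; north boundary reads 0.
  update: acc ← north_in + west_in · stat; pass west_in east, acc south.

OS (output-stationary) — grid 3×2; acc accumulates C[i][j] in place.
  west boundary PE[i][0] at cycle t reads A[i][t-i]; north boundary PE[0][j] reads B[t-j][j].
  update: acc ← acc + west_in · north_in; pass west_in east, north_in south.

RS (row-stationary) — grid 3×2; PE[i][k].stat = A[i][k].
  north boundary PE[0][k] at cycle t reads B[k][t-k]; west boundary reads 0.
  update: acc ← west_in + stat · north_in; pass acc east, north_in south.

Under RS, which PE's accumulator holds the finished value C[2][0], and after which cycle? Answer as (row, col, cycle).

(row, col, cycle) = (2, 1, 3)

Under RS, C[2][0] lands at PE[2][1]:
  after 0 — PE[2][1] acc=0, pass-E 0, pass-S 0
  after 1 — PE[2][1] acc=0, pass-E 0, pass-S 0
  after 2 — PE[2][1] acc=0, pass-E 0, pass-S 0
  after 3 — PE[2][1] acc=20, pass-E 20, pass-S 1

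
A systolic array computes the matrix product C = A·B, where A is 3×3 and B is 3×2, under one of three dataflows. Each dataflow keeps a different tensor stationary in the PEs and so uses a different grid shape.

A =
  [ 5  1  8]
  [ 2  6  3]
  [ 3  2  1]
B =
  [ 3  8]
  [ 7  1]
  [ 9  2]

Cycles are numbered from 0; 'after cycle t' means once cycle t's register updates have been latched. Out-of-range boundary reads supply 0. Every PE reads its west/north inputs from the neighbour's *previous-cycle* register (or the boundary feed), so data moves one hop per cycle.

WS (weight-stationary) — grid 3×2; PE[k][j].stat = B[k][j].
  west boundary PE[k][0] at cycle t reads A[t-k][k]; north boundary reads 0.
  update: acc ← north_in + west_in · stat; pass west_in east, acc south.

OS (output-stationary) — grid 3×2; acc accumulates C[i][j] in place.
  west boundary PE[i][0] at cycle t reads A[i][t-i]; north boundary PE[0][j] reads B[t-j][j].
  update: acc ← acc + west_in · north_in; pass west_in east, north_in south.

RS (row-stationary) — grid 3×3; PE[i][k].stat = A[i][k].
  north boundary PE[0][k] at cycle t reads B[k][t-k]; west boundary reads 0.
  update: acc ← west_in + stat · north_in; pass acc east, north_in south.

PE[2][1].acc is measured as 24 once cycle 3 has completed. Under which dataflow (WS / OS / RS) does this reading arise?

dataflow = OS

WS (3×2 grid), PE[2][1]:
  @0  [2,1]  acc 0  |  →0  ↓0
  @1  [2,1]  acc 0  |  →0  ↓0
  @2  [2,1]  acc 0  |  →0  ↓0
  @3  [2,1]  acc 57  |  →8  ↓57
OS (3×2 grid), PE[2][1]:
  @0  [2,1]  acc 0  |  →0  ↓0
  @1  [2,1]  acc 0  |  →0  ↓0
  @2  [2,1]  acc 0  |  →0  ↓0
  @3  [2,1]  acc 24  |  →3  ↓8
RS (3×3 grid), PE[2][1]:
  @0  [2,1]  acc 0  |  →0  ↓0
  @1  [2,1]  acc 0  |  →0  ↓0
  @2  [2,1]  acc 0  |  →0  ↓0
  @3  [2,1]  acc 23  |  →23  ↓7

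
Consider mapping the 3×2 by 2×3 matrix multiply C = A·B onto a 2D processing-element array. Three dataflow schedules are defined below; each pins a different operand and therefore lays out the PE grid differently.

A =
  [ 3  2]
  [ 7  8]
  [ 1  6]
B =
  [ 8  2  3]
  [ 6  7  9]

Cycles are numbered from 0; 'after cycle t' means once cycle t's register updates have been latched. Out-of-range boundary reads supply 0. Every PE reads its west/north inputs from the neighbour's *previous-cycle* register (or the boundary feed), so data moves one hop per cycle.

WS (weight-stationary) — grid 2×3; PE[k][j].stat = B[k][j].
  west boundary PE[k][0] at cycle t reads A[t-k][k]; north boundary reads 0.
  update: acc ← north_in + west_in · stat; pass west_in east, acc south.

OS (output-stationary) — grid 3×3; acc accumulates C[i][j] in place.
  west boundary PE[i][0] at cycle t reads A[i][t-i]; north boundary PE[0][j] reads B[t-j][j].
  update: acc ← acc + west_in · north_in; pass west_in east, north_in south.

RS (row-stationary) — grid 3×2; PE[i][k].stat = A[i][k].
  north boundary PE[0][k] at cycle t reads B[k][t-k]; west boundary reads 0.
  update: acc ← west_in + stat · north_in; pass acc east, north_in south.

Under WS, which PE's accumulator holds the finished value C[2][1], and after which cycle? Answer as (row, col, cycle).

(row, col, cycle) = (1, 1, 4)

WS — PE[1][1] is where C[2][1] collects:
  t=0 PE[1][1]: acc=0 h=0 v=0
  t=1 PE[1][1]: acc=0 h=0 v=0
  t=2 PE[1][1]: acc=20 h=2 v=20
  t=3 PE[1][1]: acc=70 h=8 v=70
  t=4 PE[1][1]: acc=44 h=6 v=44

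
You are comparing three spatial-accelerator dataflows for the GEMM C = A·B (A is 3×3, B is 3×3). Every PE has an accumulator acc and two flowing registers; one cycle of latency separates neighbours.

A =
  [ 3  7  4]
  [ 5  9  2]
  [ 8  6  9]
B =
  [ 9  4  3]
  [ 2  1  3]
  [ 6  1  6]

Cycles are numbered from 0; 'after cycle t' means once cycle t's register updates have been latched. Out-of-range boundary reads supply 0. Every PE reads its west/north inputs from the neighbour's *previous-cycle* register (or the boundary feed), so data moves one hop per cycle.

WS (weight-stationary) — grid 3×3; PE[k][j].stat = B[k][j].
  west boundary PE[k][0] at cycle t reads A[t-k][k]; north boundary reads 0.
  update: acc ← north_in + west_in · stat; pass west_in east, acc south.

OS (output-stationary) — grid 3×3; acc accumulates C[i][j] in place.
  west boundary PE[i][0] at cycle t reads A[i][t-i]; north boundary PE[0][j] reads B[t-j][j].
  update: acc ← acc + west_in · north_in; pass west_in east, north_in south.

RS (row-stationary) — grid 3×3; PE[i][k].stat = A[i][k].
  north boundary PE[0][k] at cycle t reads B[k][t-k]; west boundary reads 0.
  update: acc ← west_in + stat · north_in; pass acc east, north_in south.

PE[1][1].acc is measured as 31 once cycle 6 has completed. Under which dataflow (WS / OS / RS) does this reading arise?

— WS: 3×3; PE[1][1] trace:
  step 0 · PE1,1: acc=0; fwd→0 fwd↓0
  step 1 · PE1,1: acc=0; fwd→0 fwd↓0
  step 2 · PE1,1: acc=19; fwd→7 fwd↓19
  step 3 · PE1,1: acc=29; fwd→9 fwd↓29
  step 4 · PE1,1: acc=38; fwd→6 fwd↓38
  step 5 · PE1,1: acc=0; fwd→0 fwd↓0
  step 6 · PE1,1: acc=0; fwd→0 fwd↓0
— OS: 3×3; PE[1][1] trace:
  step 0 · PE1,1: acc=0; fwd→0 fwd↓0
  step 1 · PE1,1: acc=0; fwd→0 fwd↓0
  step 2 · PE1,1: acc=20; fwd→5 fwd↓4
  step 3 · PE1,1: acc=29; fwd→9 fwd↓1
  step 4 · PE1,1: acc=31; fwd→2 fwd↓1
  step 5 · PE1,1: acc=31; fwd→0 fwd↓0
  step 6 · PE1,1: acc=31; fwd→0 fwd↓0
— RS: 3×3; PE[1][1] trace:
  step 0 · PE1,1: acc=0; fwd→0 fwd↓0
  step 1 · PE1,1: acc=0; fwd→0 fwd↓0
  step 2 · PE1,1: acc=63; fwd→63 fwd↓2
  step 3 · PE1,1: acc=29; fwd→29 fwd↓1
  step 4 · PE1,1: acc=42; fwd→42 fwd↓3
  step 5 · PE1,1: acc=0; fwd→0 fwd↓0
  step 6 · PE1,1: acc=0; fwd→0 fwd↓0

dataflow = OS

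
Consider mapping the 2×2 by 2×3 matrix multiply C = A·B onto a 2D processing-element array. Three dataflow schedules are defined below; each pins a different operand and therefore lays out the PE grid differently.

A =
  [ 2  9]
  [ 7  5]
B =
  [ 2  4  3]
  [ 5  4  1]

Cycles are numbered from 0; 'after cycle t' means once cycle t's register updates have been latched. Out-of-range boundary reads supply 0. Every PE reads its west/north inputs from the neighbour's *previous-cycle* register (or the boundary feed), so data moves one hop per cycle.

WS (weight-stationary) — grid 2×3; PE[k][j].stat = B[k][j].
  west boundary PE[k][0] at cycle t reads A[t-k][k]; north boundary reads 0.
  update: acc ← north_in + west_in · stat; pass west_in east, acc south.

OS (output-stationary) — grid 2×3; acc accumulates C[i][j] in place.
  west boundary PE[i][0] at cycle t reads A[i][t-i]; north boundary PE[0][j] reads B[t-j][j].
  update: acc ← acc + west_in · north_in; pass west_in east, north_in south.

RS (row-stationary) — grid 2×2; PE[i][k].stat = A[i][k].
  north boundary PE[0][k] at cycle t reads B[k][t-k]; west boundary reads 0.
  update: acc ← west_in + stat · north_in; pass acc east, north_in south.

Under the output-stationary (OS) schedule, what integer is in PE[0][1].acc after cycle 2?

Tracing OS — 2×3 array, target PE[0][1]:
  c0 r0c0: 4 / 2 / 2
  c0 r0c1: 0 / 0 / 0
  c1 r0c0: 49 / 9 / 5
  c1 r0c1: 8 / 2 / 4
  c2 r0c0: 49 / 0 / 0
  c2 r0c1: 44 / 9 / 4

PE[0][1].acc = 44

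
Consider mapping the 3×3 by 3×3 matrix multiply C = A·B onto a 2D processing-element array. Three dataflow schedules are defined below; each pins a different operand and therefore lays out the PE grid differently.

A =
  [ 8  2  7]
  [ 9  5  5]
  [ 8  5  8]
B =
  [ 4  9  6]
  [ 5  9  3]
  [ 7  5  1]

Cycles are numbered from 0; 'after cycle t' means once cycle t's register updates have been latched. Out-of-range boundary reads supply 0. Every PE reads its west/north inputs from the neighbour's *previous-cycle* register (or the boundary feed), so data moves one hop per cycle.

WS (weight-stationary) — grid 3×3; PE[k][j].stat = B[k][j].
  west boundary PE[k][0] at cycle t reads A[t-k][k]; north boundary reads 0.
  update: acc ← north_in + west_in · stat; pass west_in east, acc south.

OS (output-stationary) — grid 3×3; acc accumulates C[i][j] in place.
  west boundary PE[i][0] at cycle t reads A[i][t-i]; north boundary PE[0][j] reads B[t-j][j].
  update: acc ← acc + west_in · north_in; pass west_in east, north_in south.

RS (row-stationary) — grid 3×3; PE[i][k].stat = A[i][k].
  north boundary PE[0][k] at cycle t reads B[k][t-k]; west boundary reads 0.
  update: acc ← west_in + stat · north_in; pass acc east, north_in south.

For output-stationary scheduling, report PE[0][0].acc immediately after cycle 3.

OS (3×3). Following PE[0][0] plus its west/north inputs:
  cycle 0: PE[0][0] → acc 32, east 8, south 4
  cycle 1: PE[0][0] → acc 42, east 2, south 5
  cycle 2: PE[0][0] → acc 91, east 7, south 7
  cycle 3: PE[0][0] → acc 91, east 0, south 0

PE[0][0].acc = 91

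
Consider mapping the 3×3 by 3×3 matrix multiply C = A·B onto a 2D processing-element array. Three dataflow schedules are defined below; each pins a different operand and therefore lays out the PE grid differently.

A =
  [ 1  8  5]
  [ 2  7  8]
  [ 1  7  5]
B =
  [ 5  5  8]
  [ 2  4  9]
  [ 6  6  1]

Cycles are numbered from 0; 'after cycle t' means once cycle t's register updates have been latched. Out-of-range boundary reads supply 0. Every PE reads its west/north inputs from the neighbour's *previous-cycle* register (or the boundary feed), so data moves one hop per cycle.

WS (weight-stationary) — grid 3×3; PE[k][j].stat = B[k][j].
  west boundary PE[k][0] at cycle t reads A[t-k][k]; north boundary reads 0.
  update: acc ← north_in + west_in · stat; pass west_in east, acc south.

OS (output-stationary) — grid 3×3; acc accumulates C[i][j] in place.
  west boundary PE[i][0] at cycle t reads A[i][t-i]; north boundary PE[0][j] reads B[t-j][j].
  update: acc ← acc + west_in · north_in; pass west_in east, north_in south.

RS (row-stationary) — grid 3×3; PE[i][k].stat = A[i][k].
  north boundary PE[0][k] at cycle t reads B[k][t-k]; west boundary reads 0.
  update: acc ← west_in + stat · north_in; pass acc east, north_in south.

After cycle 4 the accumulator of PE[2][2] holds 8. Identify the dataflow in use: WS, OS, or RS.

dataflow = OS

WS (3×3 grid), PE[2][2]:
  0: (2,2).acc=0  regs=<0,0>
  1: (2,2).acc=0  regs=<0,0>
  2: (2,2).acc=0  regs=<0,0>
  3: (2,2).acc=0  regs=<0,0>
  4: (2,2).acc=85  regs=<5,85>
OS (3×3 grid), PE[2][2]:
  0: (2,2).acc=0  regs=<0,0>
  1: (2,2).acc=0  regs=<0,0>
  2: (2,2).acc=0  regs=<0,0>
  3: (2,2).acc=0  regs=<0,0>
  4: (2,2).acc=8  regs=<1,8>
RS (3×3 grid), PE[2][2]:
  0: (2,2).acc=0  regs=<0,0>
  1: (2,2).acc=0  regs=<0,0>
  2: (2,2).acc=0  regs=<0,0>
  3: (2,2).acc=0  regs=<0,0>
  4: (2,2).acc=49  regs=<49,6>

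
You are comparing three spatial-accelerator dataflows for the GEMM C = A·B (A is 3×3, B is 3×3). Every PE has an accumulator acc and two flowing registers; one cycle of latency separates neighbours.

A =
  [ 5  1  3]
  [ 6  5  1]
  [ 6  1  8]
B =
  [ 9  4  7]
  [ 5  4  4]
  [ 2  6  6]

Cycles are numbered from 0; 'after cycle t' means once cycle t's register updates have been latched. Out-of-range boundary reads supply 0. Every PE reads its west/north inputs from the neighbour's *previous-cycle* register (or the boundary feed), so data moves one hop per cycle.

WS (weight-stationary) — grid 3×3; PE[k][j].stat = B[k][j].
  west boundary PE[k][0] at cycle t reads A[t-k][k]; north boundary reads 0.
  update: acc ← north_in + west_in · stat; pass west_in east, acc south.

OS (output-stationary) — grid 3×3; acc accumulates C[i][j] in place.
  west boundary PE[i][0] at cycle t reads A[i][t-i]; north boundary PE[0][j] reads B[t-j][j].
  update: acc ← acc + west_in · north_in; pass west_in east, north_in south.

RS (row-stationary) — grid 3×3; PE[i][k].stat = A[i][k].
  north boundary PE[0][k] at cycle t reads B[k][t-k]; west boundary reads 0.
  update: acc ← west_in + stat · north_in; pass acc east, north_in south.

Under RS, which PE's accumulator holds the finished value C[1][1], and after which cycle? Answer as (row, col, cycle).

(row, col, cycle) = (1, 2, 4)

Under RS, C[1][1] lands at PE[1][2]:
  @0  [1,2]  acc 0  |  →0  ↓0
  @1  [1,2]  acc 0  |  →0  ↓0
  @2  [1,2]  acc 0  |  →0  ↓0
  @3  [1,2]  acc 81  |  →81  ↓2
  @4  [1,2]  acc 50  |  →50  ↓6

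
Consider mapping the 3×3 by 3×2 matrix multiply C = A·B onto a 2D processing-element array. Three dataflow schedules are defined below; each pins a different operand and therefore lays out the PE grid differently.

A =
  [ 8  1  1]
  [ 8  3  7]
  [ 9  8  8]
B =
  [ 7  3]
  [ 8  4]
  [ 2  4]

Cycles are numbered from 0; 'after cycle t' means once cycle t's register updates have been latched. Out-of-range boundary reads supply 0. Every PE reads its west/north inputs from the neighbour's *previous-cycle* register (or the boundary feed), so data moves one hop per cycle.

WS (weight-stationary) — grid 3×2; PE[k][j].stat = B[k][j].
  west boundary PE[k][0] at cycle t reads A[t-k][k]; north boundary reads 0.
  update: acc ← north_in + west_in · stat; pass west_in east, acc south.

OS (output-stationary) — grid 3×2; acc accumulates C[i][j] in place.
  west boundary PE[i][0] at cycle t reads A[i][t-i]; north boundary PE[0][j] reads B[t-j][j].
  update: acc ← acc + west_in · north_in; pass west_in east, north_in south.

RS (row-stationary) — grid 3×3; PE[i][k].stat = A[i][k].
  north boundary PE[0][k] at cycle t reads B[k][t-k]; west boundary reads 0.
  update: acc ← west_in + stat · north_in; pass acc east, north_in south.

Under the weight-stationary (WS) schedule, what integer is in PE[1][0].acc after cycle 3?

Tracing WS — 3×2 array, target PE[1][0]:
  @0  [0,0]  acc 56  |  →8  ↓56
  @0  [1,0]  acc 0  |  →0  ↓0
  @1  [0,0]  acc 56  |  →8  ↓56
  @1  [1,0]  acc 64  |  →1  ↓64
  @2  [0,0]  acc 63  |  →9  ↓63
  @2  [1,0]  acc 80  |  →3  ↓80
  @3  [0,0]  acc 0  |  →0  ↓0
  @3  [1,0]  acc 127  |  →8  ↓127

PE[1][0].acc = 127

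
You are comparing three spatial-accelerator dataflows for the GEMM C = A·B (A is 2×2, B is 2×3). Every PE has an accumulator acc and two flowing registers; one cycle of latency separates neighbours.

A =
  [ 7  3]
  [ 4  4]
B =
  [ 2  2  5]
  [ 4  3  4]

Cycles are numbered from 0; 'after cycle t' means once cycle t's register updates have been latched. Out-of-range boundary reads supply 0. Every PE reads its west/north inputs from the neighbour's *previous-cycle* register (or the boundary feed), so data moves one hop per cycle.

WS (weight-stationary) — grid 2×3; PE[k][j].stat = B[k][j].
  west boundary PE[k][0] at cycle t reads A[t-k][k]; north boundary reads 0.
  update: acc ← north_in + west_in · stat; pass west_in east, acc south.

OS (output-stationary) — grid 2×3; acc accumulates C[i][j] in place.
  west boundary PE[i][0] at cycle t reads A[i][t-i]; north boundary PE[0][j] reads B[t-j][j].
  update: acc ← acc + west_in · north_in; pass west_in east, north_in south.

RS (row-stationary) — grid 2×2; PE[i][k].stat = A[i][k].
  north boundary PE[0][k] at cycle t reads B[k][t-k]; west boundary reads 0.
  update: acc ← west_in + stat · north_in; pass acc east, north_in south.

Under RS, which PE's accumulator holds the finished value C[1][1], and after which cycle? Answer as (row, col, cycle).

(row, col, cycle) = (1, 1, 3)

RS: C[1][1] accumulates in PE[1][1]:
  step 0 · PE1,1: acc=0; fwd→0 fwd↓0
  step 1 · PE1,1: acc=0; fwd→0 fwd↓0
  step 2 · PE1,1: acc=24; fwd→24 fwd↓4
  step 3 · PE1,1: acc=20; fwd→20 fwd↓3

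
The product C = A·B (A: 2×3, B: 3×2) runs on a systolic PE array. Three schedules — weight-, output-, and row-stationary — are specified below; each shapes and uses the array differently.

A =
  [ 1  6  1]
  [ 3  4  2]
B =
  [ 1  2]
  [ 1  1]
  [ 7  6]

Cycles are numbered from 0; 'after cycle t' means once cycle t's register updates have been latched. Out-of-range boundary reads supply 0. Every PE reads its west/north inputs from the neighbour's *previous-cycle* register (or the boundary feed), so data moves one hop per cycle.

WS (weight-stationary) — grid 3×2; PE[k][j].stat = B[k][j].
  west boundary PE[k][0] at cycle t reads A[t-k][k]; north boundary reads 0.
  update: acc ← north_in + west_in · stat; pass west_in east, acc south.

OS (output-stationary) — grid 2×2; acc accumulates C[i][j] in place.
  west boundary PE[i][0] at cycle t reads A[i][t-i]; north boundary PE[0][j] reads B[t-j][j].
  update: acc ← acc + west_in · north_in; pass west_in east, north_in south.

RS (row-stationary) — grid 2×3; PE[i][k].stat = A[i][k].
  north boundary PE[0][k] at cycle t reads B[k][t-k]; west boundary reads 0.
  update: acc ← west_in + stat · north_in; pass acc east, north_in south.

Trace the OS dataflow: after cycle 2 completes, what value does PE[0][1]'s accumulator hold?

PE[0][1].acc = 8

Tracing OS — 2×2 array, target PE[0][1]:
  @0  [0,0]  acc 1  |  →1  ↓1
  @0  [0,1]  acc 0  |  →0  ↓0
  @1  [0,0]  acc 7  |  →6  ↓1
  @1  [0,1]  acc 2  |  →1  ↓2
  @2  [0,0]  acc 14  |  →1  ↓7
  @2  [0,1]  acc 8  |  →6  ↓1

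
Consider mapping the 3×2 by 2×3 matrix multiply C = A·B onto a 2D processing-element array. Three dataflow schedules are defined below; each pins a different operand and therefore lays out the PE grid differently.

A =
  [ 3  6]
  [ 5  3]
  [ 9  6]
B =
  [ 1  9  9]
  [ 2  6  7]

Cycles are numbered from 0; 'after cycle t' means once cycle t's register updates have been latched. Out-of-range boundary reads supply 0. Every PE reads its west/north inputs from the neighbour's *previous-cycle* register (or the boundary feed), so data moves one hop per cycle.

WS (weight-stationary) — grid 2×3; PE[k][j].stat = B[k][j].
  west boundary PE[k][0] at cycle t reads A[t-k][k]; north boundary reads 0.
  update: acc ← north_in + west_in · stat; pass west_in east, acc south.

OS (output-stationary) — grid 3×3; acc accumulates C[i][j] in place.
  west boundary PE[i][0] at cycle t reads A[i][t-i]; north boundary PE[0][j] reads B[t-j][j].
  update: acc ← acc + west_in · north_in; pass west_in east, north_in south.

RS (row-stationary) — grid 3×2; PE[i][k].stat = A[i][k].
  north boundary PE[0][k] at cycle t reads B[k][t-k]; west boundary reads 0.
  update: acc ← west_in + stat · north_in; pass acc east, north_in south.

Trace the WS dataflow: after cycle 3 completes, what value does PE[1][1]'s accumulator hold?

PE[1][1].acc = 63

Tracing WS — 2×3 array, target PE[1][1]:
  t=0 PE[0][1]: acc=0 h=0 v=0
  t=0 PE[1][0]: acc=0 h=0 v=0
  t=0 PE[1][1]: acc=0 h=0 v=0
  t=1 PE[0][1]: acc=27 h=3 v=27
  t=1 PE[1][0]: acc=15 h=6 v=15
  t=1 PE[1][1]: acc=0 h=0 v=0
  t=2 PE[0][1]: acc=45 h=5 v=45
  t=2 PE[1][0]: acc=11 h=3 v=11
  t=2 PE[1][1]: acc=63 h=6 v=63
  t=3 PE[0][1]: acc=81 h=9 v=81
  t=3 PE[1][0]: acc=21 h=6 v=21
  t=3 PE[1][1]: acc=63 h=3 v=63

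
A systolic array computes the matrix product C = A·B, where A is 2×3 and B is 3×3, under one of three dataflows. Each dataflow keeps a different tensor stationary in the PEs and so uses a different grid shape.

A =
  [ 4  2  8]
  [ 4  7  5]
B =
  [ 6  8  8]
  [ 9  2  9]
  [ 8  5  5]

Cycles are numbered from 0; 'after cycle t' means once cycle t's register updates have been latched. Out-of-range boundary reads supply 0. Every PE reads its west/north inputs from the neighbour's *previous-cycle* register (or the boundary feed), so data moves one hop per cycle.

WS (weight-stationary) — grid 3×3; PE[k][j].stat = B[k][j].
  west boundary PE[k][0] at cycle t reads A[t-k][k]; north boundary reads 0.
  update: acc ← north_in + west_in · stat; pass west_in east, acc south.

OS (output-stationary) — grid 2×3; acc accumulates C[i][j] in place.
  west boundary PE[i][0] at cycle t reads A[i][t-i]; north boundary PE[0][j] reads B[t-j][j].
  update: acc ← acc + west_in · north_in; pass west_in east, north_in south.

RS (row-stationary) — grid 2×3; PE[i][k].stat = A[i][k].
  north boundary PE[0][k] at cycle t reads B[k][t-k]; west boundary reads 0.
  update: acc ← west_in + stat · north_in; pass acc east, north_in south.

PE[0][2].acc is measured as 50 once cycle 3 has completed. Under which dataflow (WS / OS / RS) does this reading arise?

WS [3×3] PE[0][2] across cycles:
  0: (0,2).acc=0  regs=<0,0>
  1: (0,2).acc=0  regs=<0,0>
  2: (0,2).acc=32  regs=<4,32>
  3: (0,2).acc=32  regs=<4,32>
OS [2×3] PE[0][2] across cycles:
  0: (0,2).acc=0  regs=<0,0>
  1: (0,2).acc=0  regs=<0,0>
  2: (0,2).acc=32  regs=<4,8>
  3: (0,2).acc=50  regs=<2,9>
RS [2×3] PE[0][2] across cycles:
  0: (0,2).acc=0  regs=<0,0>
  1: (0,2).acc=0  regs=<0,0>
  2: (0,2).acc=106  regs=<106,8>
  3: (0,2).acc=76  regs=<76,5>

dataflow = OS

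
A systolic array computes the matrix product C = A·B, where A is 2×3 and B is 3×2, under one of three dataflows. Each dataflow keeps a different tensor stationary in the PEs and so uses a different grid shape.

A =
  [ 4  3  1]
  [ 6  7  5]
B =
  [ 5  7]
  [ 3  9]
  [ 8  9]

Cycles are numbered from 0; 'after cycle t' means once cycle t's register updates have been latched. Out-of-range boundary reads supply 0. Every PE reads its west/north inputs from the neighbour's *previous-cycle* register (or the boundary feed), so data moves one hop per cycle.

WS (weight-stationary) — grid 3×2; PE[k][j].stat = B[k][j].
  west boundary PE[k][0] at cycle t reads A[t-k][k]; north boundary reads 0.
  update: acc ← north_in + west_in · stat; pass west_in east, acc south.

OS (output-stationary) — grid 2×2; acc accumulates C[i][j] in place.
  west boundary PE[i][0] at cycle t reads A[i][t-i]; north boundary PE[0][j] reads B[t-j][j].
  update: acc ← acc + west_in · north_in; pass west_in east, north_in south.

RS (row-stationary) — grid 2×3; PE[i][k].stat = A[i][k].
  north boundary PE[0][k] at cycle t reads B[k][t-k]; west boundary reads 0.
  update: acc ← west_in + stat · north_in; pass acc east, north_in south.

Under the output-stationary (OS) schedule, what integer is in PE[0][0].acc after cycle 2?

OS (2×2). Following PE[0][0] plus its west/north inputs:
  c0 r0c0: 20 / 4 / 5
  c1 r0c0: 29 / 3 / 3
  c2 r0c0: 37 / 1 / 8

PE[0][0].acc = 37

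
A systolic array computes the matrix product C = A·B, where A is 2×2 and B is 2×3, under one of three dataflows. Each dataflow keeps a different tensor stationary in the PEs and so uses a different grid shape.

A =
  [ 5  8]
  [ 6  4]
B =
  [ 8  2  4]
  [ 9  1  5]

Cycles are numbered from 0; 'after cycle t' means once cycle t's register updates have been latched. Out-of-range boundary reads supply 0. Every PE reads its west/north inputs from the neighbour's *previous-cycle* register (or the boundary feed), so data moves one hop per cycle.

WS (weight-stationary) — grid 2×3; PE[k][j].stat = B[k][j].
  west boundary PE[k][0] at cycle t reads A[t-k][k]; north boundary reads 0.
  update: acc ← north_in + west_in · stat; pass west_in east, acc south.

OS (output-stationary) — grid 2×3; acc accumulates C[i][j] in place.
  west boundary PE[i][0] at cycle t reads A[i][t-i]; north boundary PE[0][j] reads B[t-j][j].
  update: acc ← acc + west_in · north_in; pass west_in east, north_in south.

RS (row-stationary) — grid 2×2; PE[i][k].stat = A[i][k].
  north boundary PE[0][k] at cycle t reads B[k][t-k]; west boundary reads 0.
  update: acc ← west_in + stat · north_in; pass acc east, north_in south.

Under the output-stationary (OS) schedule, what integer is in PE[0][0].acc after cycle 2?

OS (2×3). Following PE[0][0] plus its west/north inputs:
  t=0 PE[0][0]: acc=40 h=5 v=8
  t=1 PE[0][0]: acc=112 h=8 v=9
  t=2 PE[0][0]: acc=112 h=0 v=0

PE[0][0].acc = 112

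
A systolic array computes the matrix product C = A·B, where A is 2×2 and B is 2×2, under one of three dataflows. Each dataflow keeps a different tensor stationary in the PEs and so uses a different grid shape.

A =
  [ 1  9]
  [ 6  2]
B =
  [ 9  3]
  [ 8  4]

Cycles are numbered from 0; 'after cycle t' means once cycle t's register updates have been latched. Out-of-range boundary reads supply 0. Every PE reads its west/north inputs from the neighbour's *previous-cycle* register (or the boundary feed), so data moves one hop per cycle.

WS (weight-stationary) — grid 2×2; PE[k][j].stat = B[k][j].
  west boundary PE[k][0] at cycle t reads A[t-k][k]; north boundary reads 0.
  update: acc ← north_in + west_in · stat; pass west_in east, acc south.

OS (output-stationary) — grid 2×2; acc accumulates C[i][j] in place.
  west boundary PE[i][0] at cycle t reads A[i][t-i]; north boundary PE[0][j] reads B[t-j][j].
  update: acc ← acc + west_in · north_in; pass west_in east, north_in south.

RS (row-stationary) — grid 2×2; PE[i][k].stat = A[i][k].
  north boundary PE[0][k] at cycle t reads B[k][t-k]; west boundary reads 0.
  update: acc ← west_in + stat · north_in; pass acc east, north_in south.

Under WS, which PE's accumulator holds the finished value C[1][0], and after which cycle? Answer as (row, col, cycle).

WS: C[1][0] accumulates in PE[1][0]:
  @0  [1,0]  acc 0  |  →0  ↓0
  @1  [1,0]  acc 81  |  →9  ↓81
  @2  [1,0]  acc 70  |  →2  ↓70

(row, col, cycle) = (1, 0, 2)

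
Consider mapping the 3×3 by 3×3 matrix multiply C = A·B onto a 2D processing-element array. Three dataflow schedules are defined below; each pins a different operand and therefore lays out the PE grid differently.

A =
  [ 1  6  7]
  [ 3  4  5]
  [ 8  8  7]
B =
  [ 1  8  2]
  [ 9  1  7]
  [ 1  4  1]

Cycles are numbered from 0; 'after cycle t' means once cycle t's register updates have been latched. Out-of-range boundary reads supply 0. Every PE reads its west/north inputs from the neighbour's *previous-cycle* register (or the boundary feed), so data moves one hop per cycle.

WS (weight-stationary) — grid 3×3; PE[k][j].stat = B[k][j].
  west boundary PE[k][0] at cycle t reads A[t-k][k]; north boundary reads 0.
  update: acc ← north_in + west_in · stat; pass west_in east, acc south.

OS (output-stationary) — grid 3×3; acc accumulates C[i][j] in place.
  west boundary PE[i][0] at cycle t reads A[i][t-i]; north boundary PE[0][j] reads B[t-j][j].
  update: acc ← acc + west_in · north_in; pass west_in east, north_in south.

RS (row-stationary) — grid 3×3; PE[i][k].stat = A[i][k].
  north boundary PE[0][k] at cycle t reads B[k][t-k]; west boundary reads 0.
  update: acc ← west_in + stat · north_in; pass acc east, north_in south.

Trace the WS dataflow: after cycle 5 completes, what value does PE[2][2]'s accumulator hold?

WS on a 3×3 grid — tracing PE[2][2] and its feeders:
  0: (1,2).acc=0  regs=<0,0>
  0: (2,1).acc=0  regs=<0,0>
  0: (2,2).acc=0  regs=<0,0>
  1: (1,2).acc=0  regs=<0,0>
  1: (2,1).acc=0  regs=<0,0>
  1: (2,2).acc=0  regs=<0,0>
  2: (1,2).acc=0  regs=<0,0>
  2: (2,1).acc=0  regs=<0,0>
  2: (2,2).acc=0  regs=<0,0>
  3: (1,2).acc=44  regs=<6,44>
  3: (2,1).acc=42  regs=<7,42>
  3: (2,2).acc=0  regs=<0,0>
  4: (1,2).acc=34  regs=<4,34>
  4: (2,1).acc=48  regs=<5,48>
  4: (2,2).acc=51  regs=<7,51>
  5: (1,2).acc=72  regs=<8,72>
  5: (2,1).acc=100  regs=<7,100>
  5: (2,2).acc=39  regs=<5,39>

PE[2][2].acc = 39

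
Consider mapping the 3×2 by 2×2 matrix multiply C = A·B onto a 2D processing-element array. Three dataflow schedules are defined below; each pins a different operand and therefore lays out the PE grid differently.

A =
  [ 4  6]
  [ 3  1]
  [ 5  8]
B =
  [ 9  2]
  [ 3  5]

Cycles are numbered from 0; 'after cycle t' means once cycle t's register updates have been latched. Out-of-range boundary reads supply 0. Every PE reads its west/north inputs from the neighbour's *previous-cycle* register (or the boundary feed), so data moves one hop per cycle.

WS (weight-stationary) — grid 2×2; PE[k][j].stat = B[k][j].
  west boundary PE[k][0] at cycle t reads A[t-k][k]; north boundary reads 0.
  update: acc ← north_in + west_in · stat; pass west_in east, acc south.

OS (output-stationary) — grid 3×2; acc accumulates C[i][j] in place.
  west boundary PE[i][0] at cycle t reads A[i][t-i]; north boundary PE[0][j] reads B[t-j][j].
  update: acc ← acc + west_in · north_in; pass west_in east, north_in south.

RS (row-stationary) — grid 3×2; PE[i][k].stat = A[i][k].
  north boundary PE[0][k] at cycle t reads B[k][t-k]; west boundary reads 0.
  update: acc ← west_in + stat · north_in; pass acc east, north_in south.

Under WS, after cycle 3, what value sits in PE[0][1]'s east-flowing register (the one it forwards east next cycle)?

WS (2×2). Following PE[0][1] plus its west/north inputs:
  after 0 — PE[0][0] acc=36, pass-E 4, pass-S 36
  after 0 — PE[0][1] acc=0, pass-E 0, pass-S 0
  after 1 — PE[0][0] acc=27, pass-E 3, pass-S 27
  after 1 — PE[0][1] acc=8, pass-E 4, pass-S 8
  after 2 — PE[0][0] acc=45, pass-E 5, pass-S 45
  after 2 — PE[0][1] acc=6, pass-E 3, pass-S 6
  after 3 — PE[0][0] acc=0, pass-E 0, pass-S 0
  after 3 — PE[0][1] acc=10, pass-E 5, pass-S 10

register = 5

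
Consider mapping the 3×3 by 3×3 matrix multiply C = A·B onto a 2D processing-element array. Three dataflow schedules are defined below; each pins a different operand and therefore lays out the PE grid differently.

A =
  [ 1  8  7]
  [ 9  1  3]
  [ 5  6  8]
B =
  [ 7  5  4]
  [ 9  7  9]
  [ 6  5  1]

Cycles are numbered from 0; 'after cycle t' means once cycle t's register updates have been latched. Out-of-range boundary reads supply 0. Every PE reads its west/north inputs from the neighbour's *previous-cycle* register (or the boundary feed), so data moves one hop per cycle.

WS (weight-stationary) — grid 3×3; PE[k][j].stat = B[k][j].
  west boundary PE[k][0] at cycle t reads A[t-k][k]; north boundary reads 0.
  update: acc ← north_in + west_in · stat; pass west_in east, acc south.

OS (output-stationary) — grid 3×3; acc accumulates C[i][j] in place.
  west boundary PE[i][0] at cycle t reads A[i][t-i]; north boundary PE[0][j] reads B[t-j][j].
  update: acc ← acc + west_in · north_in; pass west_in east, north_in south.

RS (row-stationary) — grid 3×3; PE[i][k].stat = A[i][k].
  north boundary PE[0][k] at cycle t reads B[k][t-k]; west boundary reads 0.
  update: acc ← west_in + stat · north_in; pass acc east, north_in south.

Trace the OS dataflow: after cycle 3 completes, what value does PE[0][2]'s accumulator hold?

OS (3×3). Following PE[0][2] plus its west/north inputs:
  @0  [0,1]  acc 0  |  →0  ↓0
  @0  [0,2]  acc 0  |  →0  ↓0
  @1  [0,1]  acc 5  |  →1  ↓5
  @1  [0,2]  acc 0  |  →0  ↓0
  @2  [0,1]  acc 61  |  →8  ↓7
  @2  [0,2]  acc 4  |  →1  ↓4
  @3  [0,1]  acc 96  |  →7  ↓5
  @3  [0,2]  acc 76  |  →8  ↓9

PE[0][2].acc = 76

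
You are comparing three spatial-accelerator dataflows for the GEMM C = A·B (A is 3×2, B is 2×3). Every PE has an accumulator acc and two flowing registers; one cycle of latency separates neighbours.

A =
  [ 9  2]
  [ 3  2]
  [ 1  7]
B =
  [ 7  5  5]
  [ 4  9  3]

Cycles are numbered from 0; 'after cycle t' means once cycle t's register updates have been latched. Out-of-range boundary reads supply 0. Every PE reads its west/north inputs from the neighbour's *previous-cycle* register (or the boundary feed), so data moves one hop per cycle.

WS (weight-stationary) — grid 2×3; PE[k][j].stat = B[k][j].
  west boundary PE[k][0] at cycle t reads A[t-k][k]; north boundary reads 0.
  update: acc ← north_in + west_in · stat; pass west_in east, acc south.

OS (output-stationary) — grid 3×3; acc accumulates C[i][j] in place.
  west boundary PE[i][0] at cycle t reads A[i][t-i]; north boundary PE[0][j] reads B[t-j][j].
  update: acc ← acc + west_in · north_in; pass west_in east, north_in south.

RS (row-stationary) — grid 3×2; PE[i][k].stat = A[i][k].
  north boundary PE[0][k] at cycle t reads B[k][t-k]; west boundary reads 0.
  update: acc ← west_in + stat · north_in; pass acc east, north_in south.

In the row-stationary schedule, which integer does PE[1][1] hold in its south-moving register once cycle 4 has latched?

RS 3×2: PE[1][1] cycle-by-cycle (with neighbour feeds):
  0: (0,1).acc=0  regs=<0,0>
  0: (1,0).acc=0  regs=<0,0>
  0: (1,1).acc=0  regs=<0,0>
  1: (0,1).acc=71  regs=<71,4>
  1: (1,0).acc=21  regs=<21,7>
  1: (1,1).acc=0  regs=<0,0>
  2: (0,1).acc=63  regs=<63,9>
  2: (1,0).acc=15  regs=<15,5>
  2: (1,1).acc=29  regs=<29,4>
  3: (0,1).acc=51  regs=<51,3>
  3: (1,0).acc=15  regs=<15,5>
  3: (1,1).acc=33  regs=<33,9>
  4: (0,1).acc=0  regs=<0,0>
  4: (1,0).acc=0  regs=<0,0>
  4: (1,1).acc=21  regs=<21,3>

register = 3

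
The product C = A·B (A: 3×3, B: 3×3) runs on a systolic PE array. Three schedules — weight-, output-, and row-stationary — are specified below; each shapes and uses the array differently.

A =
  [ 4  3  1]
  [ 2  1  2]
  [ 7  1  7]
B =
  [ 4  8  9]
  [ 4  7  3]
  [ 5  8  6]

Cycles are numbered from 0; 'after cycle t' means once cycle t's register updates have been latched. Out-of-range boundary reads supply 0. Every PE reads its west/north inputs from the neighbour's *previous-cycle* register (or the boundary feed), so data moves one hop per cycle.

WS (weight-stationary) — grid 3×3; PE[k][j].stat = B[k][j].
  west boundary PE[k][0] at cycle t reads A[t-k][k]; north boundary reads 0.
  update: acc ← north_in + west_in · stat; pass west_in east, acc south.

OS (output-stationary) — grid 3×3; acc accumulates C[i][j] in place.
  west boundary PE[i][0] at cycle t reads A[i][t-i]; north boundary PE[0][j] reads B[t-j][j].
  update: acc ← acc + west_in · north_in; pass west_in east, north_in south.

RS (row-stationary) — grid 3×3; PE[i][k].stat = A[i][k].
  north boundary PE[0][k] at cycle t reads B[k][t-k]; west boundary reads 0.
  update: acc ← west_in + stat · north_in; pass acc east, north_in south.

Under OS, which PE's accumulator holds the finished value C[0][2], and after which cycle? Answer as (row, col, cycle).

(row, col, cycle) = (0, 2, 4)

OS — PE[0][2] is where C[0][2] collects:
  0: (0,2).acc=0  regs=<0,0>
  1: (0,2).acc=0  regs=<0,0>
  2: (0,2).acc=36  regs=<4,9>
  3: (0,2).acc=45  regs=<3,3>
  4: (0,2).acc=51  regs=<1,6>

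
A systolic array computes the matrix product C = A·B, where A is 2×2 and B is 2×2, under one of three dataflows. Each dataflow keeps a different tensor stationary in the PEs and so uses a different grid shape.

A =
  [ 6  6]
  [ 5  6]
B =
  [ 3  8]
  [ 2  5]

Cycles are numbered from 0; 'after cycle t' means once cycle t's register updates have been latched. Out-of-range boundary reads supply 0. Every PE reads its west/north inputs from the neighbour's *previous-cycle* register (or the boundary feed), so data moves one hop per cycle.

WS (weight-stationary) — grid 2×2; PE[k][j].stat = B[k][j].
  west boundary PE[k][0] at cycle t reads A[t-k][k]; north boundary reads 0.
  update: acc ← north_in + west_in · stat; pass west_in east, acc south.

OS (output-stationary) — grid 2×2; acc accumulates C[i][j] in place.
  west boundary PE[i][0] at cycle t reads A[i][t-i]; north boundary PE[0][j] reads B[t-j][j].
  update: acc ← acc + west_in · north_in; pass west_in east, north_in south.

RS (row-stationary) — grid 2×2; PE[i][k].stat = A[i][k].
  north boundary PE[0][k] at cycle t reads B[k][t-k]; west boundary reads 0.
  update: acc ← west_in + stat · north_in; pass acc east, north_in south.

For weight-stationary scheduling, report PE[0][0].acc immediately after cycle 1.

PE[0][0].acc = 15

WS 2×2: PE[0][0] cycle-by-cycle (with neighbour feeds):
  after 0 — PE[0][0] acc=18, pass-E 6, pass-S 18
  after 1 — PE[0][0] acc=15, pass-E 5, pass-S 15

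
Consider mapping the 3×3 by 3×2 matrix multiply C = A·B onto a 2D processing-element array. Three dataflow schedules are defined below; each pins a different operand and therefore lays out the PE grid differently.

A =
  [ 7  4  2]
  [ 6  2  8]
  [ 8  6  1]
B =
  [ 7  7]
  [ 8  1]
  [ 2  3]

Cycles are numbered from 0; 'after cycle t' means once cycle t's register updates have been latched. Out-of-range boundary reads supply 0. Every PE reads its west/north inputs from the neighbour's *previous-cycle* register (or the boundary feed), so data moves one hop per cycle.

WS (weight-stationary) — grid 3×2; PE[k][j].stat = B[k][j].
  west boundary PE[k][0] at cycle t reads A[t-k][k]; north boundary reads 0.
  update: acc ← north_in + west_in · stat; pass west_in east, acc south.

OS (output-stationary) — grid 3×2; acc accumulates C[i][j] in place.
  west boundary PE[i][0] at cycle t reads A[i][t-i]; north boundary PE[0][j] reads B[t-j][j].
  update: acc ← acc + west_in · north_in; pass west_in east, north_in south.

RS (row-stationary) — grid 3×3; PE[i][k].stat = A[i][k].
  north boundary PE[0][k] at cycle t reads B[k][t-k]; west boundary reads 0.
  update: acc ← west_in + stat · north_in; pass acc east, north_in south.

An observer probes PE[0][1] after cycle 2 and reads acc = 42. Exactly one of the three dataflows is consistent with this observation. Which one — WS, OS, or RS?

WS [3×2] PE[0][1] across cycles:
  t=0 PE[0][1]: acc=0 h=0 v=0
  t=1 PE[0][1]: acc=49 h=7 v=49
  t=2 PE[0][1]: acc=42 h=6 v=42
OS [3×2] PE[0][1] across cycles:
  t=0 PE[0][1]: acc=0 h=0 v=0
  t=1 PE[0][1]: acc=49 h=7 v=7
  t=2 PE[0][1]: acc=53 h=4 v=1
RS [3×3] PE[0][1] across cycles:
  t=0 PE[0][1]: acc=0 h=0 v=0
  t=1 PE[0][1]: acc=81 h=81 v=8
  t=2 PE[0][1]: acc=53 h=53 v=1

dataflow = WS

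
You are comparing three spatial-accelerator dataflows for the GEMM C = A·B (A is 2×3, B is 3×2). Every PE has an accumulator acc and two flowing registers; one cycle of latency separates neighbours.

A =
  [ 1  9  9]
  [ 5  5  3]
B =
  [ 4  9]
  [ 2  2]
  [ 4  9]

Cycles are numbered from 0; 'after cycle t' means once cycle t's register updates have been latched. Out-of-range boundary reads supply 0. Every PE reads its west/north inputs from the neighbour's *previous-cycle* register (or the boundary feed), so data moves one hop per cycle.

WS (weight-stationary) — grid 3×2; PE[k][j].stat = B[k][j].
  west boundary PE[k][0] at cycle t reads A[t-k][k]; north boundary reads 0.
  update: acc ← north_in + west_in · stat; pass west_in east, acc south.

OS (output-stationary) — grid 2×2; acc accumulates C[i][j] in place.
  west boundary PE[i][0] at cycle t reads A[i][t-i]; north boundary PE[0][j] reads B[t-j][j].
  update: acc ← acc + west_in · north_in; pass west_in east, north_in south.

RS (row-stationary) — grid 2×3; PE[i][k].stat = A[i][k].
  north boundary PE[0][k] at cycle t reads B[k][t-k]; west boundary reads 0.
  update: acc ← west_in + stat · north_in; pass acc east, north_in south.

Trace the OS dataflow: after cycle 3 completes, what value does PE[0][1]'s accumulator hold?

OS (2×2). Following PE[0][1] plus its west/north inputs:
  cycle 0: PE[0][0] → acc 4, east 1, south 4
  cycle 0: PE[0][1] → acc 0, east 0, south 0
  cycle 1: PE[0][0] → acc 22, east 9, south 2
  cycle 1: PE[0][1] → acc 9, east 1, south 9
  cycle 2: PE[0][0] → acc 58, east 9, south 4
  cycle 2: PE[0][1] → acc 27, east 9, south 2
  cycle 3: PE[0][0] → acc 58, east 0, south 0
  cycle 3: PE[0][1] → acc 108, east 9, south 9

PE[0][1].acc = 108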